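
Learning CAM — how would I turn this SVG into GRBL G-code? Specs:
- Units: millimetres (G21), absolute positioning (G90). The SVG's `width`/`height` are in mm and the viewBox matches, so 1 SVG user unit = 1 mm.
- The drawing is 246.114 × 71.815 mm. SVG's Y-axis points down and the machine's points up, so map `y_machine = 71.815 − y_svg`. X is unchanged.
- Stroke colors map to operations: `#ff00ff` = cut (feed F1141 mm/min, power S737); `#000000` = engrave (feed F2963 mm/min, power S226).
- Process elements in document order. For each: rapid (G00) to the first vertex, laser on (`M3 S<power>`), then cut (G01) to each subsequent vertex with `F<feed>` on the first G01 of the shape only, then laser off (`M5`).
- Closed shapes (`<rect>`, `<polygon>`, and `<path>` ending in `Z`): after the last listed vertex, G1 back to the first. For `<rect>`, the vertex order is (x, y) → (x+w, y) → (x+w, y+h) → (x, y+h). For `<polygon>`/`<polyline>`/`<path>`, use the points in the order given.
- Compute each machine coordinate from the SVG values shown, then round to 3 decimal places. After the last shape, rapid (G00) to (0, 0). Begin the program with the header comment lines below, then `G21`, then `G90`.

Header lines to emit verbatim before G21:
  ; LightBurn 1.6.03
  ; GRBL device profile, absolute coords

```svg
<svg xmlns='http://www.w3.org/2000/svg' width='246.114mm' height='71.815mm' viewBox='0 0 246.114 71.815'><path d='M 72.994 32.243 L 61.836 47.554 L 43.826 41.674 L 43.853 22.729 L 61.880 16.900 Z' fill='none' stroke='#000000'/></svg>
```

; LightBurn 1.6.03
; GRBL device profile, absolute coords
G21
G90
G00 X72.994 Y39.572
M3 S226
G01 X61.836 Y24.261 F2963
G01 X43.826 Y30.141
G01 X43.853 Y49.086
G01 X61.880 Y54.915
G01 X72.994 Y39.572
M5
G00 X0.000 Y0.000

viewBox `0 0 246.114 71.815` with mm width/height → 1 unit = 1 mm. Flip: y_m = 71.815 − y_svg.

**Shape 1** — `<path>` regular polygon, stroke `#000000` → engrave (S226, F2963). Machine vertices: (72.994,39.572) → (61.836,24.261) → (43.826,30.141) → (43.853,49.086) → (61.880,54.915) → (72.994,39.572). Closed: final G1 returns to the first vertex.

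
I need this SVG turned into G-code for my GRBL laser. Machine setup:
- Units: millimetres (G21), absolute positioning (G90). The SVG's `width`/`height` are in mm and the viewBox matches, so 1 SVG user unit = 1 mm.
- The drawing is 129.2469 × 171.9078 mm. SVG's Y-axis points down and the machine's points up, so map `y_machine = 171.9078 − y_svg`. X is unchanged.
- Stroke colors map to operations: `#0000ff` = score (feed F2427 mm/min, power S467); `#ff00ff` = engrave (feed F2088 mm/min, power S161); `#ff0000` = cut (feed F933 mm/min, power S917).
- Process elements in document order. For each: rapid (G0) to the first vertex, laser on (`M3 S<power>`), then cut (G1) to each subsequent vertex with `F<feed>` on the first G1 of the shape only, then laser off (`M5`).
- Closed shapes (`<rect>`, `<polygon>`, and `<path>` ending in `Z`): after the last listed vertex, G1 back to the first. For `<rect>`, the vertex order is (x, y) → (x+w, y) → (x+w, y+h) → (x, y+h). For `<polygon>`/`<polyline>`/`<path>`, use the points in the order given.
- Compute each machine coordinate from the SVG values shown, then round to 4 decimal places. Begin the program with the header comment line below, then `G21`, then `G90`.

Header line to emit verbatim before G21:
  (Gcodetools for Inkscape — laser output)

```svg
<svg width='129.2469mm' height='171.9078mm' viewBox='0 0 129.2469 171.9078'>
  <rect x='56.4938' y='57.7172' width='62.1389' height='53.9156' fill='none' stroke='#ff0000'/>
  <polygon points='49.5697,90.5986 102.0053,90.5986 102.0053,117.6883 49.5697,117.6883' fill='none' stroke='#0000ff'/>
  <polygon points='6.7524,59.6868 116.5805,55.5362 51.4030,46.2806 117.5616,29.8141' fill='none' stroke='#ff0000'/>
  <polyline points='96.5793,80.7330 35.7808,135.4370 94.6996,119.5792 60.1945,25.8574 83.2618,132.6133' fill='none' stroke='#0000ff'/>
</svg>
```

1 u = 1 mm; y_m = 171.9078 − y.

[1] `<rect>` rectangle, #ff0000→cut S917 F933: (56.4938,114.1906) → (118.6327,114.1906) → (118.6327,60.2750) → (56.4938,60.2750) → (56.4938,114.1906) (closed)

[2] `<polygon>` rectangle, #0000ff→score S467 F2427: (49.5697,81.3092) → (102.0053,81.3092) → (102.0053,54.2195) → (49.5697,54.2195) → (49.5697,81.3092) (closed)

[3] `<polygon>` closed polygon, #ff0000→cut S917 F933: (6.7524,112.2210) → (116.5805,116.3716) → (51.4030,125.6272) → (117.5616,142.0937) → (6.7524,112.2210) (closed)

[4] `<polyline>` open polyline, #0000ff→score S467 F2427: (96.5793,91.1748) → (35.7808,36.4708) → (94.6996,52.3286) → (60.1945,146.0504) → (83.2618,39.2945)

(Gcodetools for Inkscape — laser output)
G21
G90
G0 X56.4938 Y114.1906
M3 S917
G1 X118.6327 Y114.1906 F933
G1 X118.6327 Y60.2750
G1 X56.4938 Y60.2750
G1 X56.4938 Y114.1906
M5
G0 X49.5697 Y81.3092
M3 S467
G1 X102.0053 Y81.3092 F2427
G1 X102.0053 Y54.2195
G1 X49.5697 Y54.2195
G1 X49.5697 Y81.3092
M5
G0 X6.7524 Y112.2210
M3 S917
G1 X116.5805 Y116.3716 F933
G1 X51.4030 Y125.6272
G1 X117.5616 Y142.0937
G1 X6.7524 Y112.2210
M5
G0 X96.5793 Y91.1748
M3 S467
G1 X35.7808 Y36.4708 F2427
G1 X94.6996 Y52.3286
G1 X60.1945 Y146.0504
G1 X83.2618 Y39.2945
M5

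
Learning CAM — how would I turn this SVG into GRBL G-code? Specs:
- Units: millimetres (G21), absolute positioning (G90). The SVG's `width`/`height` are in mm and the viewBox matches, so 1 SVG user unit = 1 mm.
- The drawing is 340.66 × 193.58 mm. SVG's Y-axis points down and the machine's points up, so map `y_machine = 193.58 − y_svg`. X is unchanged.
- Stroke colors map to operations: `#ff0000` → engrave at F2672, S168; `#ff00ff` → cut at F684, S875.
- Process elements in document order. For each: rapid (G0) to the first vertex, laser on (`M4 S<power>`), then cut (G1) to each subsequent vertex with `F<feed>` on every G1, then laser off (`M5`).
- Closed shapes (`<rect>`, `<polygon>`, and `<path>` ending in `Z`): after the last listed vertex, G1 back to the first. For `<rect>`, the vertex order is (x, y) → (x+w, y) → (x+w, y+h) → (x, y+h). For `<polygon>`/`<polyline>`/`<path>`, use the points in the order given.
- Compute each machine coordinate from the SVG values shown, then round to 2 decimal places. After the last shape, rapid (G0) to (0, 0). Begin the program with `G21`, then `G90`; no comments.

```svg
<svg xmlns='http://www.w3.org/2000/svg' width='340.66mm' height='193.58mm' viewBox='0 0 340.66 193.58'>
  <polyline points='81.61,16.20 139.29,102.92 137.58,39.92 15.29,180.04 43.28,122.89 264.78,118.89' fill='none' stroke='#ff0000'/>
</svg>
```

1 u = 1 mm; y_m = 193.58 − y.

[1] `<polyline>` open polyline, #ff0000→engrave S168 F2672: (81.61,177.38) → (139.29,90.66) → (137.58,153.66) → (15.29,13.54) → (43.28,70.69) → (264.78,74.69)

G21
G90
G0 X81.61 Y177.38
M4 S168
G1 X139.29 Y90.66 F2672
G1 X137.58 Y153.66 F2672
G1 X15.29 Y13.54 F2672
G1 X43.28 Y70.69 F2672
G1 X264.78 Y74.69 F2672
M5
G0 X0.00 Y0.00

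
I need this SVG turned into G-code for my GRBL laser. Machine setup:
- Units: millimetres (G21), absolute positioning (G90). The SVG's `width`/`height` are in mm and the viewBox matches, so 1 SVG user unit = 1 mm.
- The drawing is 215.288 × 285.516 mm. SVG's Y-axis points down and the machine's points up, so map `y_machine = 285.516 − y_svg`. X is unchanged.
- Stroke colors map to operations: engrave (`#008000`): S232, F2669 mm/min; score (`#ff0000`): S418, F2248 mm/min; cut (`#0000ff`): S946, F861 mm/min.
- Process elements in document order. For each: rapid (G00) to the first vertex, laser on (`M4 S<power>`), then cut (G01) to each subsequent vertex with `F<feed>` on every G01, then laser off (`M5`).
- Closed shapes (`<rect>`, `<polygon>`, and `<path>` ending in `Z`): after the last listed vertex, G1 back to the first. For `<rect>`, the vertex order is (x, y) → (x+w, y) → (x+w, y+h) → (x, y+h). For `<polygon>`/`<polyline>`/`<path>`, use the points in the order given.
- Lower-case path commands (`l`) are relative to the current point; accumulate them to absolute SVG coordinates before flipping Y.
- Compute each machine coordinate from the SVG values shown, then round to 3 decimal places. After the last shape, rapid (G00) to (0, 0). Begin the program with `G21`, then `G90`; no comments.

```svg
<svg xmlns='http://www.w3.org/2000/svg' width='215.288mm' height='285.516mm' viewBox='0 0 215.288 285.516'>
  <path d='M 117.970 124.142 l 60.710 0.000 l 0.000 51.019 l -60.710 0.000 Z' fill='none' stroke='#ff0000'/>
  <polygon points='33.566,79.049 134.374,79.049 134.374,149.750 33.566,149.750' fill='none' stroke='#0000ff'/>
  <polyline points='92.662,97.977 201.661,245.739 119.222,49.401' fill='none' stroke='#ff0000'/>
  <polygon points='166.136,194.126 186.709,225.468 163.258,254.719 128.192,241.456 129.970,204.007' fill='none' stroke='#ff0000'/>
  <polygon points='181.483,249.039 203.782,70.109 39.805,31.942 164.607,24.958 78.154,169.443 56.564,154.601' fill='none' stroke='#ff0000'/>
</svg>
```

G21
G90
G00 X117.970 Y161.374
M4 S418
G01 X178.680 Y161.374 F2248
G01 X178.680 Y110.355 F2248
G01 X117.970 Y110.355 F2248
G01 X117.970 Y161.374 F2248
M5
G00 X33.566 Y206.467
M4 S946
G01 X134.374 Y206.467 F861
G01 X134.374 Y135.766 F861
G01 X33.566 Y135.766 F861
G01 X33.566 Y206.467 F861
M5
G00 X92.662 Y187.539
M4 S418
G01 X201.661 Y39.777 F2248
G01 X119.222 Y236.115 F2248
M5
G00 X166.136 Y91.390
M4 S418
G01 X186.709 Y60.048 F2248
G01 X163.258 Y30.797 F2248
G01 X128.192 Y44.060 F2248
G01 X129.970 Y81.509 F2248
G01 X166.136 Y91.390 F2248
M5
G00 X181.483 Y36.477
M4 S418
G01 X203.782 Y215.407 F2248
G01 X39.805 Y253.574 F2248
G01 X164.607 Y260.558 F2248
G01 X78.154 Y116.073 F2248
G01 X56.564 Y130.915 F2248
G01 X181.483 Y36.477 F2248
M5
G00 X0.000 Y0.000

1 u = 1 mm; y_m = 285.516 − y.

[1] `<path>` rectangle, #ff0000→score S418 F2248: (117.970,161.374) → (178.680,161.374) → (178.680,110.355) → (117.970,110.355) → (117.970,161.374) (closed)

[2] `<polygon>` rectangle, #0000ff→cut S946 F861: (33.566,206.467) → (134.374,206.467) → (134.374,135.766) → (33.566,135.766) → (33.566,206.467) (closed)

[3] `<polyline>` open polyline, #ff0000→score S418 F2248: (92.662,187.539) → (201.661,39.777) → (119.222,236.115)

[4] `<polygon>` regular polygon, #ff0000→score S418 F2248: (166.136,91.390) → (186.709,60.048) → (163.258,30.797) → (128.192,44.060) → (129.970,81.509) → (166.136,91.390) (closed)

[5] `<polygon>` closed polygon, #ff0000→score S418 F2248: (181.483,36.477) → (203.782,215.407) → (39.805,253.574) → (164.607,260.558) → (78.154,116.073) → (56.564,130.915) → (181.483,36.477) (closed)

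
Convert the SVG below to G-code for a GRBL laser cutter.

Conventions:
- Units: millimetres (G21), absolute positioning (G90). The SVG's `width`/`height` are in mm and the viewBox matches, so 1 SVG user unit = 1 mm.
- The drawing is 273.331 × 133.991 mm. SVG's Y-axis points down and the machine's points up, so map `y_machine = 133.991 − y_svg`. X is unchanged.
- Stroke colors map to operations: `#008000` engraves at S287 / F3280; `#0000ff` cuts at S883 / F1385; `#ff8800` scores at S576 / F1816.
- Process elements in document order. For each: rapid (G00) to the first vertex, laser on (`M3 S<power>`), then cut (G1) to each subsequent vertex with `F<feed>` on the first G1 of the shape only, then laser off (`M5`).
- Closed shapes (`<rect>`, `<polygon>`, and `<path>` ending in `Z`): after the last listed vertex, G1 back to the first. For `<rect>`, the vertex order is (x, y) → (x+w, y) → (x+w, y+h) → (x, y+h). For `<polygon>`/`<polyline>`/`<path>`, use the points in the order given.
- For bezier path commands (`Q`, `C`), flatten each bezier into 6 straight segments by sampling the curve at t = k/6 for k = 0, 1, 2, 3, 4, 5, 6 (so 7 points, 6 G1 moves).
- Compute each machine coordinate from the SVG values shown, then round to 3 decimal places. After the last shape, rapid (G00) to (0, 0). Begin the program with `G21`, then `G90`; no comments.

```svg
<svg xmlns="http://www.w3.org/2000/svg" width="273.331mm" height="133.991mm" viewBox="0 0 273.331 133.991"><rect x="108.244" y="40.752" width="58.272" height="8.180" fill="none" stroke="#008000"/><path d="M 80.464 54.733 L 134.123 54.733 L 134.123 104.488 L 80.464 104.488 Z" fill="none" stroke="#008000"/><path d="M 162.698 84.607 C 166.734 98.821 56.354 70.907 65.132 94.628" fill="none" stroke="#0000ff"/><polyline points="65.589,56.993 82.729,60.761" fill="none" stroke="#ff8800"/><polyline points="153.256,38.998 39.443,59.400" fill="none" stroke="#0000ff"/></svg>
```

viewBox `0 0 273.331 133.991` with mm width/height → 1 unit = 1 mm. Flip: y_m = 133.991 − y_svg.

**Shape 1** — `<rect>` rectangle, stroke `#008000` → engrave (S287, F3280). Machine vertices: (108.244,93.239) → (166.516,93.239) → (166.516,85.059) → (108.244,85.059) → (108.244,93.239). Closed: final G1 returns to the first vertex.

**Shape 2** — `<path>` rectangle, stroke `#008000` → engrave (S287, F3280). Machine vertices: (80.464,79.258) → (134.123,79.258) → (134.123,29.503) → (80.464,29.503) → (80.464,79.258). Closed: final G1 returns to the first vertex.

**Shape 3** — `<path>` cubic bezier, stroke `#0000ff` → cut (S883, F1385). Control points (SVG): P0=(162.698,84.607), P1=(166.734,98.821), P2=(56.354,70.907), P3=(65.132,94.628); sampled at t=k/6. Machine vertices: (162.698,49.384) → (156.263,45.354) → (137.246,45.740) → (112.137,47.939) → (87.422,49.345) → (69.591,47.355) → (65.132,39.363). Open path.

**Shape 4** — `<polyline>` line segment, stroke `#ff8800` → score (S576, F1816). Machine vertices: (65.589,76.998) → (82.729,73.230). Open path.

**Shape 5** — `<polyline>` line segment, stroke `#0000ff` → cut (S883, F1385). Machine vertices: (153.256,94.993) → (39.443,74.591). Open path.

G21
G90
G00 X108.244 Y93.239
M3 S287
G1 X166.516 Y93.239 F3280
G1 X166.516 Y85.059
G1 X108.244 Y85.059
G1 X108.244 Y93.239
M5
G00 X80.464 Y79.258
M3 S287
G1 X134.123 Y79.258 F3280
G1 X134.123 Y29.503
G1 X80.464 Y29.503
G1 X80.464 Y79.258
M5
G00 X162.698 Y49.384
M3 S883
G1 X156.263 Y45.354 F1385
G1 X137.246 Y45.740
G1 X112.137 Y47.939
G1 X87.422 Y49.345
G1 X69.591 Y47.355
G1 X65.132 Y39.363
M5
G00 X65.589 Y76.998
M3 S576
G1 X82.729 Y73.230 F1816
M5
G00 X153.256 Y94.993
M3 S883
G1 X39.443 Y74.591 F1385
M5
G00 X0.000 Y0.000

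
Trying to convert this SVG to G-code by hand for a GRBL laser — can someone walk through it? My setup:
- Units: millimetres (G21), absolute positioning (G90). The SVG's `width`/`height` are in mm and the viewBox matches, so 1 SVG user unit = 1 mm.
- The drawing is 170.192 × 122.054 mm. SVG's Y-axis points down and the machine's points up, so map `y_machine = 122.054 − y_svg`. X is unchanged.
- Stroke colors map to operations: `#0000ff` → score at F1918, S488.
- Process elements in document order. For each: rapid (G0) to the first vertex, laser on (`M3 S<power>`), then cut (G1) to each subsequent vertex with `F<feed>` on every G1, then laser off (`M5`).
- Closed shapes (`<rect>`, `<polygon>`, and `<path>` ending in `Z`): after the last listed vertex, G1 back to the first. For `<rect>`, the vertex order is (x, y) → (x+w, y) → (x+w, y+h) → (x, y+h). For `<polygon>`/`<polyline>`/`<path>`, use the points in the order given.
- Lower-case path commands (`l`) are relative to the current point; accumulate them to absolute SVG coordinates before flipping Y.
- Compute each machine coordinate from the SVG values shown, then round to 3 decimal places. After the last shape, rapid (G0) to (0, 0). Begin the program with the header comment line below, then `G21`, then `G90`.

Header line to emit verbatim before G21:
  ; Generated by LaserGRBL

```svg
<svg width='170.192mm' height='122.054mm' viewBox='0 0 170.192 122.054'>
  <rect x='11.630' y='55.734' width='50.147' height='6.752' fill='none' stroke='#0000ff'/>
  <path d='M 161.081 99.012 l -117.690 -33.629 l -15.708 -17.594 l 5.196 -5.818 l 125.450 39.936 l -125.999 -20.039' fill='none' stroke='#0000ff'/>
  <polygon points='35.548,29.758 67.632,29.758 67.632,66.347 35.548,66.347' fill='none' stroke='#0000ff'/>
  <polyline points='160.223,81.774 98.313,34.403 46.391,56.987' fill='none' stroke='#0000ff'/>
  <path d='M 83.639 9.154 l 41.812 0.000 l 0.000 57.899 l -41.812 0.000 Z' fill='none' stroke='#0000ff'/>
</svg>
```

; Generated by LaserGRBL
G21
G90
G0 X11.630 Y66.320
M3 S488
G1 X61.777 Y66.320 F1918
G1 X61.777 Y59.568 F1918
G1 X11.630 Y59.568 F1918
G1 X11.630 Y66.320 F1918
M5
G0 X161.081 Y23.042
M3 S488
G1 X43.391 Y56.671 F1918
G1 X27.683 Y74.265 F1918
G1 X32.879 Y80.083 F1918
G1 X158.329 Y40.147 F1918
G1 X32.330 Y60.186 F1918
M5
G0 X35.548 Y92.296
M3 S488
G1 X67.632 Y92.296 F1918
G1 X67.632 Y55.707 F1918
G1 X35.548 Y55.707 F1918
G1 X35.548 Y92.296 F1918
M5
G0 X160.223 Y40.280
M3 S488
G1 X98.313 Y87.651 F1918
G1 X46.391 Y65.067 F1918
M5
G0 X83.639 Y112.900
M3 S488
G1 X125.451 Y112.900 F1918
G1 X125.451 Y55.001 F1918
G1 X83.639 Y55.001 F1918
G1 X83.639 Y112.900 F1918
M5
G0 X0.000 Y0.000

Since the viewBox matches the mm dimensions, user units are millimetres directly. The only transform is the Y-flip y_m = 122.054 − y_svg.

Shape 1 is a rectangle drawn with `<rect>`. Its stroke #0000ff means score at S488, F1918. After flipping Y the toolpath is (11.630,66.320) → (61.777,66.320) → (61.777,59.568) → (11.630,59.568) → (11.630,66.320), returning to the start.

Shape 2 is a open polyline drawn with `<path>`. Its stroke #0000ff means score at S488, F1918. After flipping Y the toolpath is (161.081,23.042) → (43.391,56.671) → (27.683,74.265) → (32.879,80.083) → (158.329,40.147) → (32.330,60.186).

Shape 3 is a rectangle drawn with `<polygon>`. Its stroke #0000ff means score at S488, F1918. After flipping Y the toolpath is (35.548,92.296) → (67.632,92.296) → (67.632,55.707) → (35.548,55.707) → (35.548,92.296), returning to the start.

Shape 4 is a open polyline drawn with `<polyline>`. Its stroke #0000ff means score at S488, F1918. After flipping Y the toolpath is (160.223,40.280) → (98.313,87.651) → (46.391,65.067).

Shape 5 is a rectangle drawn with `<path>`. Its stroke #0000ff means score at S488, F1918. After flipping Y the toolpath is (83.639,112.900) → (125.451,112.900) → (125.451,55.001) → (83.639,55.001) → (83.639,112.900), returning to the start.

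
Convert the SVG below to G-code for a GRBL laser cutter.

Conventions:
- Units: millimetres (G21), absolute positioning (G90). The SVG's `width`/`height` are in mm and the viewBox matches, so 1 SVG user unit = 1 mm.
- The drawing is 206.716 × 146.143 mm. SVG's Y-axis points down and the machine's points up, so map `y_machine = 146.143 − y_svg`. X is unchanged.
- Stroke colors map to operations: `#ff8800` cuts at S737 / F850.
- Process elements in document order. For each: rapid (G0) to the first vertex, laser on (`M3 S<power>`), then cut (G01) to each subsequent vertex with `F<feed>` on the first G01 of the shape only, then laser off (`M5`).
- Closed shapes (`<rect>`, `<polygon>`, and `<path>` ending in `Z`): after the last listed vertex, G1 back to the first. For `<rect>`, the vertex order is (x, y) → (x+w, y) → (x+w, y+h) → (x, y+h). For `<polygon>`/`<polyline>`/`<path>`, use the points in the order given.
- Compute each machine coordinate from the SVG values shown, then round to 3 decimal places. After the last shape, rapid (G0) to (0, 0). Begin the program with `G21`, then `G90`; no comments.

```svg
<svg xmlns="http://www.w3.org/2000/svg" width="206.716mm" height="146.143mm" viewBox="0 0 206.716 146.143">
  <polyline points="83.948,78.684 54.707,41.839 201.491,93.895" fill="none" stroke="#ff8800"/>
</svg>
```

1 u = 1 mm; y_m = 146.143 − y.

[1] `<polyline>` open polyline, #ff8800→cut S737 F850: (83.948,67.459) → (54.707,104.304) → (201.491,52.248)

G21
G90
G0 X83.948 Y67.459
M3 S737
G01 X54.707 Y104.304 F850
G01 X201.491 Y52.248
M5
G0 X0.000 Y0.000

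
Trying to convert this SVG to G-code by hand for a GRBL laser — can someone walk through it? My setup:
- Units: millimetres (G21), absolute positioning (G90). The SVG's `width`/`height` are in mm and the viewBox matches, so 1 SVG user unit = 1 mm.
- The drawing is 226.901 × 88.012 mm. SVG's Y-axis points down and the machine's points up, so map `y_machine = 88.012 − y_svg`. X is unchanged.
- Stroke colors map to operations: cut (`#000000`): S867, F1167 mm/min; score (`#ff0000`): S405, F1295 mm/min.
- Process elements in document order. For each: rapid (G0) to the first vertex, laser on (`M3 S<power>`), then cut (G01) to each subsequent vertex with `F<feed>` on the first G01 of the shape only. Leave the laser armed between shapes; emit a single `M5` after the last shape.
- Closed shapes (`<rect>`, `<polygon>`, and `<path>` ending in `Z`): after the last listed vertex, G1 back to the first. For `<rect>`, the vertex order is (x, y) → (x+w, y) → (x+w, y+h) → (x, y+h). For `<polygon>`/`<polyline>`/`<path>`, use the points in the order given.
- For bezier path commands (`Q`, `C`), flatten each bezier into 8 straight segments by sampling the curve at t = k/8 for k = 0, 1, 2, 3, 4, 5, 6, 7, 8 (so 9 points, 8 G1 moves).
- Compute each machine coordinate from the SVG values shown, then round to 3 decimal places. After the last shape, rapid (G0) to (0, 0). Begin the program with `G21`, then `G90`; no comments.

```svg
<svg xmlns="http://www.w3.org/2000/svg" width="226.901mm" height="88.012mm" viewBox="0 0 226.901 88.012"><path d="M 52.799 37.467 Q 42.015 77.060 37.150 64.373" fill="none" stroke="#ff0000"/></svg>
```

G21
G90
G0 X52.799 Y50.545
M3 S405
G01 X50.195 Y41.464 F1295
G01 X47.777 Y34.016
G01 X45.543 Y28.202
G01 X43.495 Y24.022
G01 X41.631 Y21.476
G01 X39.952 Y20.563
G01 X38.459 Y21.284
G01 X37.150 Y23.639
M5
G0 X0.000 Y0.000

viewBox `0 0 226.901 88.012` with mm width/height → 1 unit = 1 mm. Flip: y_m = 88.012 − y_svg.

**Shape 1** — `<path>` quadratic bezier, stroke `#ff0000` → score (S405, F1295). Control points (SVG): P0=(52.799,37.467), P1=(42.015,77.060), P2=(37.150,64.373); sampled at t=k/8. Machine vertices: (52.799,50.545) → (50.195,41.464) → (47.777,34.016) → (45.543,28.202) → (43.495,24.022) → (41.631,21.476) → (39.952,20.563) → (38.459,21.284) → (37.150,23.639). Open path.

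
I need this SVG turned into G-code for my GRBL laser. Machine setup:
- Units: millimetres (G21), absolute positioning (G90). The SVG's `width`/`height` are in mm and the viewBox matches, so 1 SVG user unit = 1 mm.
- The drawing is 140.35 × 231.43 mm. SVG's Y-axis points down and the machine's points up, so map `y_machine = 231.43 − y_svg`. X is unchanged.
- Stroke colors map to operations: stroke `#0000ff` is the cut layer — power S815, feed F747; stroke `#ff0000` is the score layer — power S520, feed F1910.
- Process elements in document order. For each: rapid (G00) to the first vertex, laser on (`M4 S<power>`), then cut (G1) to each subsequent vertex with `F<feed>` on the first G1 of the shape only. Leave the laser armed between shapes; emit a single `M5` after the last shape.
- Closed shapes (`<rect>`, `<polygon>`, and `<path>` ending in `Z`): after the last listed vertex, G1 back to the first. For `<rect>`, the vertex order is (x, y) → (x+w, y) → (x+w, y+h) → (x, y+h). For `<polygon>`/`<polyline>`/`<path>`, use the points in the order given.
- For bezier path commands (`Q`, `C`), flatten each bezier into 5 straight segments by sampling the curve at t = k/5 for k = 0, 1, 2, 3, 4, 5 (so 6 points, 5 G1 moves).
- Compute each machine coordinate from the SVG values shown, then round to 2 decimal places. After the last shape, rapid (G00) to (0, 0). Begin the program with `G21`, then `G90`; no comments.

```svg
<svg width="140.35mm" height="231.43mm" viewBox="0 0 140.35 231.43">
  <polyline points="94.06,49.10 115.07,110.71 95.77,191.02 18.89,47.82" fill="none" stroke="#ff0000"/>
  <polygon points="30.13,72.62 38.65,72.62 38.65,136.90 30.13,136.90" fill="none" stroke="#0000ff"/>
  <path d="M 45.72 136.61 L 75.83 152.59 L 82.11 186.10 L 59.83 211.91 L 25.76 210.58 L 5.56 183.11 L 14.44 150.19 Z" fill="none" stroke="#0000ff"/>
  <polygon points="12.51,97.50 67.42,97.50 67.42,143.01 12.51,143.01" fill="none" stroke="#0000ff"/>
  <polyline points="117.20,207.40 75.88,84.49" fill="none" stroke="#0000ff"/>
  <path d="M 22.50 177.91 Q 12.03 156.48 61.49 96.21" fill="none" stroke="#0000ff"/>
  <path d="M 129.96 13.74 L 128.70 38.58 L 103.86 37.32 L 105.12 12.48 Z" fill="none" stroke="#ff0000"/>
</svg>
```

viewBox `0 0 140.35 231.43` with mm width/height → 1 unit = 1 mm. Flip: y_m = 231.43 − y_svg.

**Shape 1** — `<polyline>` open polyline, stroke `#ff0000` → score (S520, F1910). Machine vertices: (94.06,182.33) → (115.07,120.72) → (95.77,40.41) → (18.89,183.61). Open path.

**Shape 2** — `<polygon>` rectangle, stroke `#0000ff` → cut (S815, F747). Machine vertices: (30.13,158.81) → (38.65,158.81) → (38.65,94.53) → (30.13,94.53) → (30.13,158.81). Closed: final G1 returns to the first vertex.

**Shape 3** — `<path>` regular polygon, stroke `#0000ff` → cut (S815, F747). Machine vertices: (45.72,94.82) → (75.83,78.84) → (82.11,45.33) → (59.83,19.52) → (25.76,20.85) → (5.56,48.32) → (14.44,81.24) → (45.72,94.82). Closed: final G1 returns to the first vertex.

**Shape 4** — `<polygon>` rectangle, stroke `#0000ff` → cut (S815, F747). Machine vertices: (12.51,133.93) → (67.42,133.93) → (67.42,88.42) → (12.51,88.42) → (12.51,133.93). Closed: final G1 returns to the first vertex.

**Shape 5** — `<polyline>` line segment, stroke `#0000ff` → cut (S815, F747). Machine vertices: (117.20,24.03) → (75.88,146.94). Open path.

**Shape 6** — `<path>` quadratic bezier, stroke `#0000ff` → cut (S815, F747). Control points (SVG): P0=(22.50,177.91), P1=(12.03,156.48), P2=(61.49,96.21); sampled at t=k/5. Machine vertices: (22.50,53.52) → (20.71,63.65) → (23.71,76.88) → (31.51,93.22) → (44.10,112.67) → (61.49,135.22). Open path.

**Shape 7** — `<path>` regular polygon, stroke `#ff0000` → score (S520, F1910). Machine vertices: (129.96,217.69) → (128.70,192.85) → (103.86,194.11) → (105.12,218.95) → (129.96,217.69). Closed: final G1 returns to the first vertex.

G21
G90
G00 X94.06 Y182.33
M4 S520
G1 X115.07 Y120.72 F1910
G1 X95.77 Y40.41
G1 X18.89 Y183.61
G00 X30.13 Y158.81
M4 S815
G1 X38.65 Y158.81 F747
G1 X38.65 Y94.53
G1 X30.13 Y94.53
G1 X30.13 Y158.81
G00 X45.72 Y94.82
M4 S815
G1 X75.83 Y78.84 F747
G1 X82.11 Y45.33
G1 X59.83 Y19.52
G1 X25.76 Y20.85
G1 X5.56 Y48.32
G1 X14.44 Y81.24
G1 X45.72 Y94.82
G00 X12.51 Y133.93
M4 S815
G1 X67.42 Y133.93 F747
G1 X67.42 Y88.42
G1 X12.51 Y88.42
G1 X12.51 Y133.93
G00 X117.20 Y24.03
M4 S815
G1 X75.88 Y146.94 F747
G00 X22.50 Y53.52
M4 S815
G1 X20.71 Y63.65 F747
G1 X23.71 Y76.88
G1 X31.51 Y93.22
G1 X44.10 Y112.67
G1 X61.49 Y135.22
G00 X129.96 Y217.69
M4 S520
G1 X128.70 Y192.85 F1910
G1 X103.86 Y194.11
G1 X105.12 Y218.95
G1 X129.96 Y217.69
M5
G00 X0.00 Y0.00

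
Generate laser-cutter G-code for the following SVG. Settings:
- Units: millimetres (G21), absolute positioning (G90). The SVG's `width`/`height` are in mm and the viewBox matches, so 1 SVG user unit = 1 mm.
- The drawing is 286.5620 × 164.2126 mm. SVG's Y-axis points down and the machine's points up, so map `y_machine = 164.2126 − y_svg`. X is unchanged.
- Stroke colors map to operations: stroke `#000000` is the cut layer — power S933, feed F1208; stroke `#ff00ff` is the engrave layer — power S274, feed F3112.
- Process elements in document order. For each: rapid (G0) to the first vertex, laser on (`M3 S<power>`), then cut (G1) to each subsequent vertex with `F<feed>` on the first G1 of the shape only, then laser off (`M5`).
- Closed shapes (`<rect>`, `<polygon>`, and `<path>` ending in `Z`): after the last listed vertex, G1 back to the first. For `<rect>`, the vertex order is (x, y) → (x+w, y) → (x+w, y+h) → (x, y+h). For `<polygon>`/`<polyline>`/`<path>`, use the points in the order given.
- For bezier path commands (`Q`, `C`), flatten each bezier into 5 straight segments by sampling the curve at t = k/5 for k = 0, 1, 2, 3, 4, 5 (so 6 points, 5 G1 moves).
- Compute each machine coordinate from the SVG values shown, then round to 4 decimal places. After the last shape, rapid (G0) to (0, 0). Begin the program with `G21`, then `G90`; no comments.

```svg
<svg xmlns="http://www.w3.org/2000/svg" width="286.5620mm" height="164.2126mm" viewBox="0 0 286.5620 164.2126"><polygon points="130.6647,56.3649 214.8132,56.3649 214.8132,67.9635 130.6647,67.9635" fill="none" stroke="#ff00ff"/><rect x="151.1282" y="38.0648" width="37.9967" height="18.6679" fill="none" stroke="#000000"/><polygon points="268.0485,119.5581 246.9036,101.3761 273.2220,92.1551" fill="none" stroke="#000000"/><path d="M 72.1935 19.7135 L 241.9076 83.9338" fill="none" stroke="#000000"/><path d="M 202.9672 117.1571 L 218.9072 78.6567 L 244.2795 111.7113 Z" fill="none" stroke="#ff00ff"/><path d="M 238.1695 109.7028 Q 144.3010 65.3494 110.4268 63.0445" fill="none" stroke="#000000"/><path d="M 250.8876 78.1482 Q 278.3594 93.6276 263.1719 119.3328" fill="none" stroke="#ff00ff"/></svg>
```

G21
G90
G0 X130.6647 Y107.8477
M3 S274
G1 X214.8132 Y107.8477 F3112
G1 X214.8132 Y96.2491
G1 X130.6647 Y96.2491
G1 X130.6647 Y107.8477
M5
G0 X151.1282 Y126.1478
M3 S933
G1 X189.1249 Y126.1478 F1208
G1 X189.1249 Y107.4799
G1 X151.1282 Y107.4799
G1 X151.1282 Y126.1478
M5
G0 X268.0485 Y44.6545
M3 S933
G1 X246.9036 Y62.8365 F1208
G1 X273.2220 Y72.0575
G1 X268.0485 Y44.6545
M5
G0 X72.1935 Y144.4991
M3 S933
G1 X241.9076 Y80.2788 F1208
M5
G0 X202.9672 Y47.0555
M3 S274
G1 X218.9072 Y85.5559 F3112
G1 X244.2795 Y52.5013
G1 X202.9672 Y47.0555
M5
G0 X238.1695 Y54.5098
M3 S933
G1 X203.0219 Y70.5692 F1208
G1 X172.6738 Y83.2648
G1 X147.1252 Y92.5964
G1 X126.3763 Y98.5642
G1 X110.4268 Y101.1681
M5
G0 X250.8876 Y86.0644
M3 S274
G1 X260.1699 Y79.4636 F3112
G1 X266.0396 Y72.0448
G1 X268.4964 Y63.8078
G1 X267.5405 Y54.7528
G1 X263.1719 Y44.8798
M5
G0 X0.0000 Y0.0000

viewBox `0 0 286.5620 164.2126` with mm width/height → 1 unit = 1 mm. Flip: y_m = 164.2126 − y_svg.

**Shape 1** — `<polygon>` rectangle, stroke `#ff00ff` → engrave (S274, F3112). Machine vertices: (130.6647,107.8477) → (214.8132,107.8477) → (214.8132,96.2491) → (130.6647,96.2491) → (130.6647,107.8477). Closed: final G1 returns to the first vertex.

**Shape 2** — `<rect>` rectangle, stroke `#000000` → cut (S933, F1208). Machine vertices: (151.1282,126.1478) → (189.1249,126.1478) → (189.1249,107.4799) → (151.1282,107.4799) → (151.1282,126.1478). Closed: final G1 returns to the first vertex.

**Shape 3** — `<polygon>` regular polygon, stroke `#000000` → cut (S933, F1208). Machine vertices: (268.0485,44.6545) → (246.9036,62.8365) → (273.2220,72.0575) → (268.0485,44.6545). Closed: final G1 returns to the first vertex.

**Shape 4** — `<path>` line segment, stroke `#000000` → cut (S933, F1208). Machine vertices: (72.1935,144.4991) → (241.9076,80.2788). Open path.

**Shape 5** — `<path>` regular polygon, stroke `#ff00ff` → engrave (S274, F3112). Machine vertices: (202.9672,47.0555) → (218.9072,85.5559) → (244.2795,52.5013) → (202.9672,47.0555). Closed: final G1 returns to the first vertex.

**Shape 6** — `<path>` quadratic bezier, stroke `#000000` → cut (S933, F1208). Control points (SVG): P0=(238.1695,109.7028), P1=(144.3010,65.3494), P2=(110.4268,63.0445); sampled at t=k/5. Machine vertices: (238.1695,54.5098) → (203.0219,70.5692) → (172.6738,83.2648) → (147.1252,92.5964) → (126.3763,98.5642) → (110.4268,101.1681). Open path.

**Shape 7** — `<path>` quadratic bezier, stroke `#ff00ff` → engrave (S274, F3112). Control points (SVG): P0=(250.8876,78.1482), P1=(278.3594,93.6276), P2=(263.1719,119.3328); sampled at t=k/5. Machine vertices: (250.8876,86.0644) → (260.1699,79.4636) → (266.0396,72.0448) → (268.4964,63.8078) → (267.5405,54.7528) → (263.1719,44.8798). Open path.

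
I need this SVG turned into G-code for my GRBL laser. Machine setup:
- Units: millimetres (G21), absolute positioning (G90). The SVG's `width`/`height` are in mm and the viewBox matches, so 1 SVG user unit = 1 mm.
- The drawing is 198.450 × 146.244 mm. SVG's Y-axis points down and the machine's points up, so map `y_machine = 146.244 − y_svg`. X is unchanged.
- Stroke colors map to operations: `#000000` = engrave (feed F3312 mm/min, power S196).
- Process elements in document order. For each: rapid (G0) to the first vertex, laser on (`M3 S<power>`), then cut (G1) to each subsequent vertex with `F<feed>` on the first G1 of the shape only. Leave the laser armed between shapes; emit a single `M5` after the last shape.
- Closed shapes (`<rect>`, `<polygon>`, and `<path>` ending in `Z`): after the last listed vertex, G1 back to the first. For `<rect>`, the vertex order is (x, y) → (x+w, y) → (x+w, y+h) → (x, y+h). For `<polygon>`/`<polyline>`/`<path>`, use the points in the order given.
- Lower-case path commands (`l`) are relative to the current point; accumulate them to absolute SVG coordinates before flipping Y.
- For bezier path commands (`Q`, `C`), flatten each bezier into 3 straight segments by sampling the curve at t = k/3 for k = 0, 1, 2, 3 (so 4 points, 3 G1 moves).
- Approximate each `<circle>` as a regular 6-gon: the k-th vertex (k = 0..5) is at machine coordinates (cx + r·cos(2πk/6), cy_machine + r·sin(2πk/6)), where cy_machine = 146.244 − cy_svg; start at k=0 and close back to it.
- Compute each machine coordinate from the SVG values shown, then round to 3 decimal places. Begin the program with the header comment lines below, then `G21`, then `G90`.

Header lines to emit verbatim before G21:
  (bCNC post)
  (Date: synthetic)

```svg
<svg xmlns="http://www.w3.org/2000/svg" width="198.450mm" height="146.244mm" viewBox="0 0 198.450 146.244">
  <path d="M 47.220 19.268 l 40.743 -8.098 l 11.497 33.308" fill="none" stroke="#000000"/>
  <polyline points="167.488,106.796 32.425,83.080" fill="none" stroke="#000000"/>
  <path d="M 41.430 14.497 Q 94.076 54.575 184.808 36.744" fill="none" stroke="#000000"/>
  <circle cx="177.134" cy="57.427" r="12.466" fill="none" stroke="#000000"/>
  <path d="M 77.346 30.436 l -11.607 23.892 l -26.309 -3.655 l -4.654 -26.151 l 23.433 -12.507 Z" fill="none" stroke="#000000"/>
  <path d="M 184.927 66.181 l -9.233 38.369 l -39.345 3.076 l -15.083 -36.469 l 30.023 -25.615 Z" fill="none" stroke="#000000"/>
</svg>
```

(bCNC post)
(Date: synthetic)
G21
G90
G0 X47.220 Y126.976
M3 S196
G1 X87.963 Y135.074 F3312
G1 X99.460 Y101.766
G0 X167.488 Y39.448
M3 S196
G1 X32.425 Y63.164 F3312
G0 X41.430 Y131.747
M3 S196
G1 X80.759 Y111.463 F3312
G1 X128.552 Y104.047
G1 X184.808 Y109.500
G0 X189.600 Y88.817
M3 S196
G1 X183.367 Y99.613 F3312
G1 X170.901 Y99.613
G1 X164.668 Y88.817
G1 X170.901 Y78.021
G1 X183.367 Y78.021
G1 X189.600 Y88.817
G0 X77.346 Y115.808
M3 S196
G1 X65.739 Y91.916 F3312
G1 X39.430 Y95.571
G1 X34.776 Y121.722
G1 X58.209 Y134.229
G1 X77.346 Y115.808
G0 X184.927 Y80.063
M3 S196
G1 X175.694 Y41.694 F3312
G1 X136.349 Y38.618
G1 X121.266 Y75.087
G1 X151.289 Y100.702
G1 X184.927 Y80.063
M5

viewBox `0 0 198.450 146.244` with mm width/height → 1 unit = 1 mm. Flip: y_m = 146.244 − y_svg.

**Shape 1** — `<path>` open polyline, stroke `#000000` → engrave (S196, F3312). Machine vertices: (47.220,126.976) → (87.963,135.074) → (99.460,101.766). Open path.

**Shape 2** — `<polyline>` line segment, stroke `#000000` → engrave (S196, F3312). Machine vertices: (167.488,39.448) → (32.425,63.164). Open path.

**Shape 3** — `<path>` quadratic bezier, stroke `#000000` → engrave (S196, F3312). Control points (SVG): P0=(41.430,14.497), P1=(94.076,54.575), P2=(184.808,36.744); sampled at t=k/3. Machine vertices: (41.430,131.747) → (80.759,111.463) → (128.552,104.047) → (184.808,109.500). Open path.

**Shape 4** — `<circle>` circle, stroke `#000000` → engrave (S196, F3312). Machine vertices: (189.600,88.817) → (183.367,99.613) → (170.901,99.613) → (164.668,88.817) → (170.901,78.021) → (183.367,78.021) → (189.600,88.817). Closed: final G1 returns to the first vertex.

**Shape 5** — `<path>` regular polygon, stroke `#000000` → engrave (S196, F3312). Machine vertices: (77.346,115.808) → (65.739,91.916) → (39.430,95.571) → (34.776,121.722) → (58.209,134.229) → (77.346,115.808). Closed: final G1 returns to the first vertex.

**Shape 6** — `<path>` regular polygon, stroke `#000000` → engrave (S196, F3312). Machine vertices: (184.927,80.063) → (175.694,41.694) → (136.349,38.618) → (121.266,75.087) → (151.289,100.702) → (184.927,80.063). Closed: final G1 returns to the first vertex.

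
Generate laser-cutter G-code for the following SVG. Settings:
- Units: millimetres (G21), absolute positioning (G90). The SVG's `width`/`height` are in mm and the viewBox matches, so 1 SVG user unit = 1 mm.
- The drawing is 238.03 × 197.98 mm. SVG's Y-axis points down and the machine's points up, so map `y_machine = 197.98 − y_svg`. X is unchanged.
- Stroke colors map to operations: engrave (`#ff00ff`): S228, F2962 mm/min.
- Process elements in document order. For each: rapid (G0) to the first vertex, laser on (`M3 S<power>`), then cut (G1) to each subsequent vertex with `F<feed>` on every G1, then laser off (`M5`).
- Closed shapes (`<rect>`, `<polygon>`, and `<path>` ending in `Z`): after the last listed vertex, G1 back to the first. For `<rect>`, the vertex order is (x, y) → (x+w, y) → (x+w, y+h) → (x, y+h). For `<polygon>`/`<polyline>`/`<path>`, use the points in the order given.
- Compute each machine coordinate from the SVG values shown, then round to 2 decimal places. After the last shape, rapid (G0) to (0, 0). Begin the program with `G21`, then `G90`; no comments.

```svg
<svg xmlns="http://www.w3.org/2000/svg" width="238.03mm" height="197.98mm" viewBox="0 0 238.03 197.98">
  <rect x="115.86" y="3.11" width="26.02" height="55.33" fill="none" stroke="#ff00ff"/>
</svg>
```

G21
G90
G0 X115.86 Y194.87
M3 S228
G1 X141.88 Y194.87 F2962
G1 X141.88 Y139.54 F2962
G1 X115.86 Y139.54 F2962
G1 X115.86 Y194.87 F2962
M5
G0 X0.00 Y0.00

1 u = 1 mm; y_m = 197.98 − y.

[1] `<rect>` rectangle, #ff00ff→engrave S228 F2962: (115.86,194.87) → (141.88,194.87) → (141.88,139.54) → (115.86,139.54) → (115.86,194.87) (closed)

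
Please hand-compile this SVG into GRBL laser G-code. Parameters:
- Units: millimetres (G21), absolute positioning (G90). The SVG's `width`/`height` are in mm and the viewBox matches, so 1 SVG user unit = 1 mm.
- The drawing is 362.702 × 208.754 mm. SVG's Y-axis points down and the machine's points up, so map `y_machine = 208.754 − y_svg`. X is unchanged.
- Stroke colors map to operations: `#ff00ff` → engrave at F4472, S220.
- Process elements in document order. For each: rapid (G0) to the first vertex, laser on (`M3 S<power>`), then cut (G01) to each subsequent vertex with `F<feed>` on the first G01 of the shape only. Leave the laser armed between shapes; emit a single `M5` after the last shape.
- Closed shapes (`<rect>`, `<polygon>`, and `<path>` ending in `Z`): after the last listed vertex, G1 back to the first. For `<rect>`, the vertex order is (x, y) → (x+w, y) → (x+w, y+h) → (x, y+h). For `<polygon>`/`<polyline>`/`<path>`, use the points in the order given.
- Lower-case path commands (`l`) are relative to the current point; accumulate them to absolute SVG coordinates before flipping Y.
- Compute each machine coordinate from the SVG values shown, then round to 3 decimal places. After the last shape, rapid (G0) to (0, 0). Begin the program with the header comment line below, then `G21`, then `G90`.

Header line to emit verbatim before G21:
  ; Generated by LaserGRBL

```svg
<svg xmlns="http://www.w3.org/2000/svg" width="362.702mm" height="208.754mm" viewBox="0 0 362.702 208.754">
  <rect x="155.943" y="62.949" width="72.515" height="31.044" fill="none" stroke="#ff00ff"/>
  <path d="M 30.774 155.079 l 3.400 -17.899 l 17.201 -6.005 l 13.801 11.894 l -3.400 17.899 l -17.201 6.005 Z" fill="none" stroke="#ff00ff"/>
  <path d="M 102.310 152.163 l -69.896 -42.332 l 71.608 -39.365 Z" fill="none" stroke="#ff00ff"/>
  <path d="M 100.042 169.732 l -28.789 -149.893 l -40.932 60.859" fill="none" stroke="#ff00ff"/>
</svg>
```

1 u = 1 mm; y_m = 208.754 − y.

[1] `<rect>` rectangle, #ff00ff→engrave S220 F4472: (155.943,145.805) → (228.458,145.805) → (228.458,114.761) → (155.943,114.761) → (155.943,145.805) (closed)

[2] `<path>` regular polygon, #ff00ff→engrave S220 F4472: (30.774,53.675) → (34.174,71.574) → (51.375,77.579) → (65.176,65.685) → (61.776,47.786) → (44.575,41.781) → (30.774,53.675) (closed)

[3] `<path>` regular polygon, #ff00ff→engrave S220 F4472: (102.310,56.591) → (32.414,98.923) → (104.022,138.288) → (102.310,56.591) (closed)

[4] `<path>` open polyline, #ff00ff→engrave S220 F4472: (100.042,39.022) → (71.253,188.915) → (30.321,128.056)

; Generated by LaserGRBL
G21
G90
G0 X155.943 Y145.805
M3 S220
G01 X228.458 Y145.805 F4472
G01 X228.458 Y114.761
G01 X155.943 Y114.761
G01 X155.943 Y145.805
G0 X30.774 Y53.675
M3 S220
G01 X34.174 Y71.574 F4472
G01 X51.375 Y77.579
G01 X65.176 Y65.685
G01 X61.776 Y47.786
G01 X44.575 Y41.781
G01 X30.774 Y53.675
G0 X102.310 Y56.591
M3 S220
G01 X32.414 Y98.923 F4472
G01 X104.022 Y138.288
G01 X102.310 Y56.591
G0 X100.042 Y39.022
M3 S220
G01 X71.253 Y188.915 F4472
G01 X30.321 Y128.056
M5
G0 X0.000 Y0.000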